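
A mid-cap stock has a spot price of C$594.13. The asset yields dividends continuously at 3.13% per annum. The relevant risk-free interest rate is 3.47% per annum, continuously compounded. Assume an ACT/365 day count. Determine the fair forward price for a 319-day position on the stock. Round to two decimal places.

F = S·e^((r − q)T) = 594.13 · e^((0.0347 − 0.0313) × 319/365)
= 594.13 · e^0.002972 = 594.13 × 1.002976
F = C$595.90

C$595.90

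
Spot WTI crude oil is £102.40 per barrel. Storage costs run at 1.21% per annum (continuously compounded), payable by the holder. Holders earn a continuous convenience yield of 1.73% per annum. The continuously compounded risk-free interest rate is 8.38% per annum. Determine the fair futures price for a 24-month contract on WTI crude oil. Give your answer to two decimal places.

£119.83 per barrel

Net carry = r + u − y = 0.0838 + 0.0121 − 0.0173 = 0.0786
F = S·e^((r+u−y)T) = 102.40 · e^(0.0786 × 24/12) = 102.40 · e^0.157200
= 102.40 × 1.170230 = £119.83 per barrel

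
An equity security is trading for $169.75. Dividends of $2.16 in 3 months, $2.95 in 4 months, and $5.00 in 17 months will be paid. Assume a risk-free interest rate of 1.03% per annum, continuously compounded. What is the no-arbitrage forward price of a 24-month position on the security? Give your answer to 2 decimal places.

PV(dividends) I = 2.16·e^(−0.0103·3/12) + 2.95·e^(−0.0103·4/12) + 5.00·e^(−0.0103·17/12)
I = 2.1544 + 2.9399 + 4.9276 = 10.0219
F = (S − I)·e^(rT) = (169.75 − 10.0219) · e^(0.0103·24/12)
= 159.7281 · e^0.020600 = 159.7281 × 1.020814 = $163.05

$163.05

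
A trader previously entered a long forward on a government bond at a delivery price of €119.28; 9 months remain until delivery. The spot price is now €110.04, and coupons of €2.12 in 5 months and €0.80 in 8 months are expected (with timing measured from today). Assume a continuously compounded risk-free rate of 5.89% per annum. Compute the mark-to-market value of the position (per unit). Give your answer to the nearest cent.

PV(remaining coupons) I = 2.12·e^(−0.0589·5/12) + 0.80·e^(−0.0589·8/12) = 2.8378
Current forward F = (S − I)·e^(rT) = (110.04 − 2.8378)·e^(0.0589·9/12) = 107.2022 × 1.045165 = 112.0440
Value (long) = (F − K)·e^(−rT) = (112.0440 − 119.28) × 0.956787 = -6.9233
Value = -€6.92

-€6.92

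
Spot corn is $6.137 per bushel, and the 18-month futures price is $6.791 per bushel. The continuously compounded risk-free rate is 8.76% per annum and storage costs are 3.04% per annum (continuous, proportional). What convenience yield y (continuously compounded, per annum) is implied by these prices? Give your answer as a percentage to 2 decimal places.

F = S·e^((r+u−y)T) ⇒ (r+u−y) = ln(F/S)/T
ln(6.791/6.137) = 0.101262; /T ⇒ 0.067508
y = r + u − ln(F/S)/T = 0.0876 + 0.0304 − 0.067508 = 0.050492
y = 5.05%

5.05%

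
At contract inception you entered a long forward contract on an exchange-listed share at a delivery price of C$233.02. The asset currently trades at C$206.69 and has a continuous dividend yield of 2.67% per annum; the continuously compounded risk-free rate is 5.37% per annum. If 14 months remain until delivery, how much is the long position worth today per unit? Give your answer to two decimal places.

-C$18.52

Current fair forward for the remaining 14 months: F = S·e^((r − q)·T), (r − q) = 0.0537 − 0.0267 = 0.0270
F = 206.69 · e^(0.0270 × 14/12) = 206.69 × 1.032001 = 213.3043
Value of long forward = (F − K)·e^(−rT) = (213.3043 − 233.02) · e^(−0.0537·14/12)
= -19.7157 × 0.939272 = -18.52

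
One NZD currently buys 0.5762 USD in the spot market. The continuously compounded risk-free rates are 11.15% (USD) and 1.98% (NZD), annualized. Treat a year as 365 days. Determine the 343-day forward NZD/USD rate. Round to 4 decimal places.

F = S·e^((r_USD − r_NZD)T) = 0.5762 · e^((0.1115 − 0.0198) × 343/365)
= 0.5762 · e^0.086173 = 0.5762 × 1.089995
F = 0.6281 USD per NZD

0.6281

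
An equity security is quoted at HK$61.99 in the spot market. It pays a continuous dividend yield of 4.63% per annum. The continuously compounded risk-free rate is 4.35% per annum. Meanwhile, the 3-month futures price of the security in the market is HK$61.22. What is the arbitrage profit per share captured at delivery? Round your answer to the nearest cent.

Fair futures: F* = S·e^(carry·T), with carry = (r − q) = 0.0435 − 0.0463 = -0.0028
F* = 61.99 · e^(-0.0028 × 3/12) = 61.99 · e^-0.000700 = 61.99 × 0.999300 = HK$61.9466
Market HK$61.22 < fair HK$61.9466: forward underpriced → reverse cash-and-carry (short spot, go long the forward).
At maturity, profit = |F_mkt − F*| = |61.22 − 61.9466| = HK$0.73 per share

HK$0.73 per share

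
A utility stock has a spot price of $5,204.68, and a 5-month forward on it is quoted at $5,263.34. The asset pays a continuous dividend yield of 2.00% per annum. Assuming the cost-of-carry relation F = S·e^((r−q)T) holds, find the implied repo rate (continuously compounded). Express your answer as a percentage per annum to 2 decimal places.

From F = S·e^((r−q)T): (r − q) = ln(F/S)/T
ln(5263.34/5204.68) = ln(1.011271) = 0.011208
(r − q) = 0.011208 / (5/12) = 0.026899
r = ln(F/S)/T + q = 0.026899 + 0.0200 = 0.046899
r = 4.69%

4.69%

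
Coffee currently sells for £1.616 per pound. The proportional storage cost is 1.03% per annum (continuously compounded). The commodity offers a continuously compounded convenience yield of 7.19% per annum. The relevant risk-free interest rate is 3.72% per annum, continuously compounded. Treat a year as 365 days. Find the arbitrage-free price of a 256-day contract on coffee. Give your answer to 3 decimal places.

£1.589 per pound

Net carry = r + u − y = 0.0372 + 0.0103 − 0.0719 = -0.0244
F = S·e^((r+u−y)T) = 1.616 · e^(-0.0244 × 256/365) = 1.616 · e^-0.017113
= 1.616 × 0.983033 = £1.589 per pound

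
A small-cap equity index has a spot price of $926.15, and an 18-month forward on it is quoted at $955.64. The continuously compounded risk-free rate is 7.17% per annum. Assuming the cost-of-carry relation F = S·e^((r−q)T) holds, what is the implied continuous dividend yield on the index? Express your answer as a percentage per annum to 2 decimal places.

From F = S·e^((r−q)T): (r − q) = ln(F/S)/T
ln(955.64/926.15) = ln(1.031841) = 0.031345
(r − q) = 0.031345 / (18/12) = 0.020897
q = r − ln(F/S)/T = 0.0717 − 0.020897 = 0.050803
q = 5.08%

5.08%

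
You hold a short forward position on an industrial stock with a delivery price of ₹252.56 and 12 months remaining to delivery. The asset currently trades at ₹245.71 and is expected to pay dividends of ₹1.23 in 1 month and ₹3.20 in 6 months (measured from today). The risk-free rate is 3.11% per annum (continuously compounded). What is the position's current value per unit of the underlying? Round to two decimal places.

PV(remaining dividends) I = 1.23·e^(−0.0311·1/12) + 3.20·e^(−0.0311·6/12) = 4.3774
Current forward F = (S − I)·e^(rT) = (245.71 − 4.3774)·e^(0.0311·12/12) = 241.3326 × 1.031589 = 248.9561
Value (long) = (F − K)·e^(−rT) = (248.9561 − 252.56) × 0.969379 = -3.4935
Short position value = −(long value) = ₹3.49

₹3.49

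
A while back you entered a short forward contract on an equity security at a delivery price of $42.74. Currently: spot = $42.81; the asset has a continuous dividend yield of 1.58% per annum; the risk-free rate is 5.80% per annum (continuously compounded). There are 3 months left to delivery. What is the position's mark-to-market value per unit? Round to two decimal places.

Current fair forward for the remaining 3 months: F = S·e^((r − q)·T), (r − q) = 0.0580 − 0.0158 = 0.0422
F = 42.81 · e^(0.0422 × 3/12) = 42.81 × 1.010606 = 43.2640
Value of long forward = (F − K)·e^(−rT) = (43.2640 − 42.74) · e^(−0.0580·3/12)
= 0.5240 × 0.985605 = 0.52
Short position value = −(long value) = -$0.52

-$0.52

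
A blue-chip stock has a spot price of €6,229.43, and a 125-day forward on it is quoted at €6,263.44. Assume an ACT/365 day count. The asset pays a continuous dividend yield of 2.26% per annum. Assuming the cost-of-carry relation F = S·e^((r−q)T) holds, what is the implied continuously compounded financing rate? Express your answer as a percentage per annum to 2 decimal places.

3.85%

From F = S·e^((r−q)T): (r − q) = ln(F/S)/T
ln(6263.44/6229.43) = ln(1.005460) = 0.005445
(r − q) = 0.005445 / (125/365) = 0.015899
r = ln(F/S)/T + q = 0.015899 + 0.0226 = 0.038499
r = 3.85%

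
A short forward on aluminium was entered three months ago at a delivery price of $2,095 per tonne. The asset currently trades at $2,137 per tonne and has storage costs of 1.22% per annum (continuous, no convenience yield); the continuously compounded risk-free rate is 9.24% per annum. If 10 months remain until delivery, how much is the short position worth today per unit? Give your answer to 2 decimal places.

Current fair forward for the remaining 10 months: F = S·e^((r + u)·T), (r + u) = 0.0924 + 0.0122 = 0.1046
F = 2137 · e^(0.1046 × 10/12) = 2137 × 1.09107851 = 2331.6348
Value of long forward = (F − K)·e^(−rT) = (2331.6348 − 2095) · e^(−0.0924·10/12)
= 236.6348 × 0.92588985 = 219.10
Short position value = −(long value) = -$219.10

-$219.10 per tonne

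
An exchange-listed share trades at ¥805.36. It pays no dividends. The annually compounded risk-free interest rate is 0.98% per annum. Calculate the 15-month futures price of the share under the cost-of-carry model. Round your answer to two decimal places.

F = S · (1+r)^T
= 805.36 × 1.012265
F = ¥815.24

¥815.24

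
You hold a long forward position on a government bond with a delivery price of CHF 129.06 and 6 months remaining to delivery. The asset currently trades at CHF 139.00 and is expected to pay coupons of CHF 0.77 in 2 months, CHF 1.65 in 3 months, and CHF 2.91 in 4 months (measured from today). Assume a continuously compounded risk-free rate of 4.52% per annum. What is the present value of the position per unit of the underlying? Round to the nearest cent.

CHF 7.56

PV(remaining coupons) I = 0.77·e^(−0.0452·2/12) + 1.65·e^(−0.0452·3/12) + 2.91·e^(−0.0452·4/12) = 5.2622
Current forward F = (S − I)·e^(rT) = (139.00 − 5.2622)·e^(0.0452·6/12) = 133.7378 × 1.022857 = 136.7946
Value (long) = (F − K)·e^(−rT) = (136.7946 − 129.06) × 0.977653 = 7.5618
Value = CHF 7.56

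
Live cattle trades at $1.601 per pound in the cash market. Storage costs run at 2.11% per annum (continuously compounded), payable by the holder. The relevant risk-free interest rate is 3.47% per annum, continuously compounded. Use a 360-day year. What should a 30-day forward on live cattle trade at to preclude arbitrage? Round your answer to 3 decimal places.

Net carry = r + u − y = 0.0347 + 0.0211 − 0.0000 = 0.0558
F = S·e^((r+u−y)T) = 1.601 · e^(0.0558 × 30/360) = 1.601 · e^0.004650
= 1.601 × 1.004661 = $1.608 per pound

$1.608 per pound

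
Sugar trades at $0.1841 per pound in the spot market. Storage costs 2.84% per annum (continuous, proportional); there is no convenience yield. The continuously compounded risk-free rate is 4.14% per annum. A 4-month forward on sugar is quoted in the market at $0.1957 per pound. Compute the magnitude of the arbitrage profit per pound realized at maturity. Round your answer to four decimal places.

$0.0073 per pound

Fair forward: F* = S·e^(carry·T), with carry = (r + u) = 0.0414 + 0.0284 = 0.0698
F* = 0.1841 · e^(0.0698 × 4/12) = 0.1841 · e^0.023267 = 0.1841 × 1.023540 = $0.1884
Market $0.1957 > fair $0.1884: forward overpriced → cash-and-carry (buy spot, short the forward).
At maturity, profit = |F_mkt − F*| = |0.1957 − 0.1884| = $0.0073 per pound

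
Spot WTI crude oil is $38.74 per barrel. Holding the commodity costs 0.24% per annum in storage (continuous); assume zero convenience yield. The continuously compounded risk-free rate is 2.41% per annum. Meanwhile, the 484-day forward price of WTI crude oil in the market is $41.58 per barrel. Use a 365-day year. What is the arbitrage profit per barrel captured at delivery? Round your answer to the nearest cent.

$1.45 per barrel

Fair forward: F* = S·e^(carry·T), with carry = (r + u) = 0.0241 + 0.0024 = 0.0265
F* = 38.74 · e^(0.0265 × 484/365) = 38.74 · e^0.035140 = 38.74 × 1.035765 = $40.1255
Market $41.58 > fair $40.1255: forward overpriced → cash-and-carry (buy spot, short the forward).
At maturity, profit = |F_mkt − F*| = |41.58 − 40.1255| = $1.45 per barrel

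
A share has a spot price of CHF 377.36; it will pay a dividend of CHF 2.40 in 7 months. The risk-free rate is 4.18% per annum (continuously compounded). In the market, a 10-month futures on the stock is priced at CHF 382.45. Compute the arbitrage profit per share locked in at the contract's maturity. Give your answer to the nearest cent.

CHF 5.86 per share

PV(dividends) I = 2.40·e^(−0.0418·7/12) = 2.3422
Fair futures F* = (S − I)·e^(rT) = (377.36 − 2.3422)·e^0.034833 = 375.0178 × 1.035447 = 388.3111
Market CHF 382.45 < fair 388.3111: forward underpriced → reverse cash-and-carry (short the stock, invest proceeds at r, pay the dividends, go long the forward).
Profit at T = |F_mkt − F*| = |382.45 − 388.3111| = CHF 5.86 per share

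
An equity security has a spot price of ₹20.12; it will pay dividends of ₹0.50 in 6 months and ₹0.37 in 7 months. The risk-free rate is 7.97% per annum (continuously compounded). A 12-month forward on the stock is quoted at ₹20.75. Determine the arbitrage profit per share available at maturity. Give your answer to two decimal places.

PV(dividends) I = 0.50·e^(−0.0797·6/12) + 0.37·e^(−0.0797·7/12) = 0.8337
Fair forward F* = (S − I)·e^(rT) = (20.12 − 0.8337)·e^0.079700 = 19.2863 × 1.082962 = 20.8863
Market ₹20.75 < fair 20.8863: forward underpriced → reverse cash-and-carry (short the stock, invest proceeds at r, pay the dividends, go long the forward).
Profit at T = |F_mkt − F*| = |20.75 − 20.8863| = ₹0.14 per share

₹0.14 per share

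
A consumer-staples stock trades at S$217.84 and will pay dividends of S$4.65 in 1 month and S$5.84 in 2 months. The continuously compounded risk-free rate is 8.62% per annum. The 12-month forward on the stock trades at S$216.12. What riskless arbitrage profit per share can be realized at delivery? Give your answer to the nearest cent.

S$10.02 per share

PV(dividends) I = 4.65·e^(−0.0862·1/12) + 5.84·e^(−0.0862·2/12) = 10.3734
Fair forward F* = (S − I)·e^(rT) = (217.84 − 10.3734)·e^0.086200 = 207.4666 × 1.090024 = 226.1436
Market S$216.12 < fair 226.1436: forward underpriced → reverse cash-and-carry (short the stock, invest proceeds at r, pay the dividends, go long the forward).
Profit at T = |F_mkt − F*| = |216.12 − 226.1436| = S$10.02 per share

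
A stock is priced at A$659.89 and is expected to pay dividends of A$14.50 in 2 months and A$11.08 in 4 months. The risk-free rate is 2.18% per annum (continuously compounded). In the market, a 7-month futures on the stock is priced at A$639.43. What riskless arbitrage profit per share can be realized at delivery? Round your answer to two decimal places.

PV(dividends) I = 14.50·e^(−0.0218·2/12) + 11.08·e^(−0.0218·4/12) = 25.4472
Fair futures F* = (S − I)·e^(rT) = (659.89 − 25.4472)·e^0.012717 = 634.4428 × 1.012798 = 642.5624
Market A$639.43 < fair 642.5624: forward underpriced → reverse cash-and-carry (short the stock, invest proceeds at r, pay the dividends, go long the forward).
Profit at T = |F_mkt − F*| = |639.43 − 642.5624| = A$3.13 per share

A$3.13 per share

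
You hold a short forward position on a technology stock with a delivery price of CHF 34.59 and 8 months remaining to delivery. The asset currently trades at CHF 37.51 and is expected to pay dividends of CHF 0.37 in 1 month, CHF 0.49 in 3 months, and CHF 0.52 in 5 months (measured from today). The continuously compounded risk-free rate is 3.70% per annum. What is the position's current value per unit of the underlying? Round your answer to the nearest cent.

PV(remaining dividends) I = 0.37·e^(−0.0370·1/12) + 0.49·e^(−0.0370·3/12) + 0.52·e^(−0.0370·5/12) = 1.3664
Current forward F = (S − I)·e^(rT) = (37.51 − 1.3664)·e^(0.0370·8/12) = 36.1436 × 1.024973 = 37.0462
Value (long) = (F − K)·e^(−rT) = (37.0462 − 34.59) × 0.975635 = 2.3964
Short position value = −(long value) = -CHF 2.40

-CHF 2.40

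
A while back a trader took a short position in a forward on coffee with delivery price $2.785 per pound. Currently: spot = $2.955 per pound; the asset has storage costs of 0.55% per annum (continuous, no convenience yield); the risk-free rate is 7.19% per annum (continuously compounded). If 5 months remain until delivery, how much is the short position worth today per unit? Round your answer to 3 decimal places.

Current fair forward for the remaining 5 months: F = S·e^((r + u)·T), (r + u) = 0.0719 + 0.0055 = 0.0774
F = 2.955 · e^(0.0774 × 5/12) = 2.955 × 1.032776 = 3.0519
Value of long forward = (F − K)·e^(−rT) = (3.0519 − 2.785) · e^(−0.0719·5/12)
= 0.2669 × 0.970486 = 0.259
Short position value = −(long value) = -$0.259

-$0.259 per pound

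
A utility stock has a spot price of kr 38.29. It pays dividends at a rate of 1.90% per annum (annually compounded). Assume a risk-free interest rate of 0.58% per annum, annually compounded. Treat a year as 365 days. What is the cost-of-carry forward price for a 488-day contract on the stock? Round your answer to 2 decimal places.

kr 37.63

F = S · (1+r)^T / (1+q)^T
= 38.29 × 1.007762 / 1.025484 = 38.29 × 0.982718
F = kr 37.63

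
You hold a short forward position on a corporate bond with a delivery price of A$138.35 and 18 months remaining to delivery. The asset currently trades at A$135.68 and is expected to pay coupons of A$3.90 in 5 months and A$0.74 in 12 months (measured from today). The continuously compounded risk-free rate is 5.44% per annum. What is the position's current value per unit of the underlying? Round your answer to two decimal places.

PV(remaining coupons) I = 3.90·e^(−0.0544·5/12) + 0.74·e^(−0.0544·12/12) = 4.5134
Current forward F = (S − I)·e^(rT) = (135.68 − 4.5134)·e^(0.0544·18/12) = 131.1666 × 1.085022 = 142.3186
Value (long) = (F − K)·e^(−rT) = (142.3186 − 138.35) × 0.921641 = 3.6576
Short position value = −(long value) = -A$3.66

-A$3.66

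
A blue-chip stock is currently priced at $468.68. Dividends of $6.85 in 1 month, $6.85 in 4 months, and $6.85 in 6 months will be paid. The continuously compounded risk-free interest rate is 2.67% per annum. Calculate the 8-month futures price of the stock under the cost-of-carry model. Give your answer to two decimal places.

$456.35

PV(dividends) I = 6.85·e^(−0.0267·1/12) + 6.85·e^(−0.0267·4/12) + 6.85·e^(−0.0267·6/12)
I = 6.8348 + 6.7893 + 6.7592 = 20.3833
F = (S − I)·e^(rT) = (468.68 − 20.3833) · e^(0.0267·8/12)
= 448.2967 · e^0.017800 = 448.2967 × 1.017959 = $456.35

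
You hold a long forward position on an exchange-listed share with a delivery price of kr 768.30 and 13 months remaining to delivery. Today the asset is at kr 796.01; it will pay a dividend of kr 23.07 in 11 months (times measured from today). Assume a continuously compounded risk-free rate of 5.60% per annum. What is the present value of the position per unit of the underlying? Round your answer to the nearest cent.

kr 51.02

PV(remaining dividends) I = 23.07·e^(−0.0560·11/12) = 21.9156
Current forward F = (S − I)·e^(rT) = (796.01 − 21.9156)·e^(0.0560·13/12) = 774.0944 × 1.062545 = 822.5101
Value (long) = (F − K)·e^(−rT) = (822.5101 − 768.30) × 0.941137 = 51.0191
Value = kr 51.02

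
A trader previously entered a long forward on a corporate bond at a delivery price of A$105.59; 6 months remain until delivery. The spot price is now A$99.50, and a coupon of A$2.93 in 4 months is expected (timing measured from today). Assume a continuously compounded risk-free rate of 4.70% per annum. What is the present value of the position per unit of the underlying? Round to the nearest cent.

-A$6.52

PV(remaining coupons) I = 2.93·e^(−0.0470·4/12) = 2.8845
Current forward F = (S − I)·e^(rT) = (99.50 − 2.8845)·e^(0.0470·6/12) = 96.6155 × 1.023778 = 98.9128
Value (long) = (F − K)·e^(−rT) = (98.9128 − 105.59) × 0.976774 = -6.5221
Value = -A$6.52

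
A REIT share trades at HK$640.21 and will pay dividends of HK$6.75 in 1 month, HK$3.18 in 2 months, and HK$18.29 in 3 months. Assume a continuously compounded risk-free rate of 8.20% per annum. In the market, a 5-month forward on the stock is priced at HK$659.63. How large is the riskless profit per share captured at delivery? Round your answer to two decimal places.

HK$25.89 per share

PV(dividends) I = 6.75·e^(−0.0820·1/12) + 3.18·e^(−0.0820·2/12) + 18.29·e^(−0.0820·3/12) = 27.7597
Fair forward F* = (S − I)·e^(rT) = (640.21 − 27.7597)·e^0.034167 = 612.4503 × 1.034757 = 633.7372
Market HK$659.63 > fair 633.7372: forward overpriced → cash-and-carry (borrow at r, buy the stock and collect the dividends, short the forward).
Profit at T = |F_mkt − F*| = |659.63 − 633.7372| = HK$25.89 per share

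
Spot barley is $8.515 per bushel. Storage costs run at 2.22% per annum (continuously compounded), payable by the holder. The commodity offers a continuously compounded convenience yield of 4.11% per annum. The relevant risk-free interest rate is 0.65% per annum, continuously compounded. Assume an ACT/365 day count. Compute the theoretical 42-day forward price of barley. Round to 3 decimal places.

Net carry = r + u − y = 0.0065 + 0.0222 − 0.0411 = -0.0124
F = S·e^((r+u−y)T) = 8.515 · e^(-0.0124 × 42/365) = 8.515 · e^-0.001427
= 8.515 × 0.998574 = $8.503 per bushel

$8.503 per bushel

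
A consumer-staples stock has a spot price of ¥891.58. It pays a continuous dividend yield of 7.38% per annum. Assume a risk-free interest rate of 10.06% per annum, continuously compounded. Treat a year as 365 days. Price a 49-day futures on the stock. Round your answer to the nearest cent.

¥894.79

F = S·e^((r − q)T) = 891.58 · e^((0.1006 − 0.0738) × 49/365)
= 891.58 · e^0.003598 = 891.58 × 1.003604
F = ¥894.79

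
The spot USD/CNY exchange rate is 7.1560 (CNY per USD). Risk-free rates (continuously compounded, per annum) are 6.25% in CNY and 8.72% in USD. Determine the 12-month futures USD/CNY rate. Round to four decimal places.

6.9814

F = S·e^((r_CNY − r_USD)T) = 7.1560 · e^((0.0625 − 0.0872) × 12/12)
= 7.1560 · e^-0.024700 = 7.1560 × 0.975603
F = 6.9814 CNY per USD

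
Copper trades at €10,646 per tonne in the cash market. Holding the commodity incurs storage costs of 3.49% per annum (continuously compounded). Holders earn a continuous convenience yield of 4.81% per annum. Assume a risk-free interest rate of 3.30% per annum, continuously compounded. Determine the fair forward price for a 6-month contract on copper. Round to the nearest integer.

€10,752 per tonne

Net carry = r + u − y = 0.0330 + 0.0349 − 0.0481 = 0.0198
F = S·e^((r+u−y)T) = 10646 · e^(0.0198 × 6/12) = 10646 · e^0.009900
= 10646 × 1.009949 = €10,752 per tonne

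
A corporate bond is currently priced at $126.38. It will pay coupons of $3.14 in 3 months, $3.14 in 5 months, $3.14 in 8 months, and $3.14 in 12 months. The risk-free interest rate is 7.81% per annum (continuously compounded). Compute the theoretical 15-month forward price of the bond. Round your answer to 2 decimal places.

$126.11

PV(coupons) I = 3.14·e^(−0.0781·3/12) + 3.14·e^(−0.0781·5/12) + 3.14·e^(−0.0781·8/12) + 3.14·e^(−0.0781·12/12)
I = 3.0793 + 3.0395 + 2.9807 + 2.9041 = 12.0036
F = (S − I)·e^(rT) = (126.38 − 12.0036) · e^(0.0781·15/12)
= 114.3764 · e^0.097625 = 114.3764 × 1.102549 = $126.11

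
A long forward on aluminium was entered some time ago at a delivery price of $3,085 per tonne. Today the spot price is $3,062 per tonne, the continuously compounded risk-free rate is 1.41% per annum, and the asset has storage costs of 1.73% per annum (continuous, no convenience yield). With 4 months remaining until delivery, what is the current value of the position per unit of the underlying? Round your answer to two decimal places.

Current fair forward for the remaining 4 months: F = S·e^((r + u)·T), (r + u) = 0.0141 + 0.0173 = 0.0314
F = 3062 · e^(0.0314 × 4/12) = 3062 × 1.01052163 = 3094.2172
Value of long forward = (F − K)·e^(−rT) = (3094.2172 − 3085) · e^(−0.0141·4/12)
= 9.2172 × 0.99531103 = 9.17

$9.17 per tonne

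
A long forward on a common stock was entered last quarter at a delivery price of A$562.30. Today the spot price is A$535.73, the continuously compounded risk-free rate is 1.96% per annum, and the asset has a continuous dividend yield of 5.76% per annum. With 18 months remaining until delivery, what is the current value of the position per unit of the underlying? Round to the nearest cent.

Current fair forward for the remaining 18 months: F = S·e^((r − q)·T), (r − q) = 0.0196 − 0.0576 = -0.0380
F = 535.73 · e^(-0.0380 × 18/12) = 535.73 × 0.944594 = 506.0473
Value of long forward = (F − K)·e^(−rT) = (506.0473 − 562.30) · e^(−0.0196·18/12)
= -56.2527 × 0.971028 = -54.62

-A$54.62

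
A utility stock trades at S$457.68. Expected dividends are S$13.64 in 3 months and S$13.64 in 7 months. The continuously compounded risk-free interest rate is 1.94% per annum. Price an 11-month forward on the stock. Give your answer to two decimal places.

S$438.35

PV(dividends) I = 13.64·e^(−0.0194·3/12) + 13.64·e^(−0.0194·7/12)
I = 13.5740 + 13.4865 = 27.0605
F = (S − I)·e^(rT) = (457.68 − 27.0605) · e^(0.0194·11/12)
= 430.6195 · e^0.017783 = 430.6195 × 1.017942 = S$438.35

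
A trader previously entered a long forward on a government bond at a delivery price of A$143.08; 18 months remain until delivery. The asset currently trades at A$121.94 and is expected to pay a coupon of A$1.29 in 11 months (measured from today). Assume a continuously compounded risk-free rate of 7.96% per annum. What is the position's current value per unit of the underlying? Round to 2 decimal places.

PV(remaining coupons) I = 1.29·e^(−0.0796·11/12) = 1.1992
Current forward F = (S − I)·e^(rT) = (121.94 − 1.1992)·e^(0.0796·18/12) = 120.7408 × 1.126821 = 136.0533
Value (long) = (F − K)·e^(−rT) = (136.0533 − 143.08) × 0.887453 = -6.2359
Value = -A$6.24

-A$6.24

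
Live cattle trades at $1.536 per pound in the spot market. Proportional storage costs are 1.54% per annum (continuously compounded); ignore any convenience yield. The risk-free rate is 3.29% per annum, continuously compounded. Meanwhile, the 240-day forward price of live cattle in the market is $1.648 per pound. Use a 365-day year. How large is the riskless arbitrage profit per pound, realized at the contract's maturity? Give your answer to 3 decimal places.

Fair forward: F* = S·e^(carry·T), with carry = (r + u) = 0.0329 + 0.0154 = 0.0483
F* = 1.536 · e^(0.0483 × 240/365) = 1.536 · e^0.031759 = 1.536 × 1.032269 = $1.5856
Market $1.648 > fair $1.5856: forward overpriced → cash-and-carry (buy spot, short the forward).
At maturity, profit = |F_mkt − F*| = |1.648 − 1.5856| = $0.062 per pound

$0.062 per pound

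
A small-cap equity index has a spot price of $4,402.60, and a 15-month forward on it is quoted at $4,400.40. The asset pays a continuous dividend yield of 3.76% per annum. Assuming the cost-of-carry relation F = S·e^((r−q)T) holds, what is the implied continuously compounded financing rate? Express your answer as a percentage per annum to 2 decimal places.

From F = S·e^((r−q)T): (r − q) = ln(F/S)/T
ln(4400.40/4402.60) = ln(0.999500) = -0.000500
(r − q) = -0.000500 / (15/12) = -0.000400
r = ln(F/S)/T + q = -0.000400 + 0.0376 = 0.037200
r = 3.72%

3.72%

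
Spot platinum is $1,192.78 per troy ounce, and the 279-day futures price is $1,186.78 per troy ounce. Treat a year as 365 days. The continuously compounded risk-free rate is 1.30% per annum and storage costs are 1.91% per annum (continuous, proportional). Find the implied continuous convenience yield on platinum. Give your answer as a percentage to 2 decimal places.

3.87%

F = S·e^((r+u−y)T) ⇒ (r+u−y) = ln(F/S)/T
ln(1186.78/1192.78) = -0.005043; /T ⇒ -0.006597
y = r + u − ln(F/S)/T = 0.0130 + 0.0191 + 0.006597 = 0.038697
y = 3.87%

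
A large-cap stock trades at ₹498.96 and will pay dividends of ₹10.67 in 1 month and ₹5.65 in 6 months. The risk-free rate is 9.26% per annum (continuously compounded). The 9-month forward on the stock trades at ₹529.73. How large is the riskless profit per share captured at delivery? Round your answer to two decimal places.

PV(dividends) I = 10.67·e^(−0.0926·1/12) + 5.65·e^(−0.0926·6/12) = 15.9823
Fair forward F* = (S − I)·e^(rT) = (498.96 − 15.9823)·e^0.069450 = 482.9777 × 1.071918 = 517.7125
Market ₹529.73 > fair 517.7125: forward overpriced → cash-and-carry (borrow at r, buy the stock and collect the dividends, short the forward).
Profit at T = |F_mkt − F*| = |529.73 − 517.7125| = ₹12.02 per share

₹12.02 per share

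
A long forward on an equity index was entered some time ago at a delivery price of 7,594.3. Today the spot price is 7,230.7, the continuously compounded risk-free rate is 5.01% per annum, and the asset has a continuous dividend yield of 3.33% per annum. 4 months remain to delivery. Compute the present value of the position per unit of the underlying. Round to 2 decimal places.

-317.65

Current fair forward for the remaining 4 months: F = S·e^((r − q)·T), (r − q) = 0.0501 − 0.0333 = 0.0168
F = 7230.7 · e^(0.0168 × 4/12) = 7230.7 × 1.00561571 = 7271.3055
Value of long forward = (F − K)·e^(−rT) = (7271.3055 − 7594.3) · e^(−0.0501·4/12)
= -322.9945 × 0.98343867 = -317.65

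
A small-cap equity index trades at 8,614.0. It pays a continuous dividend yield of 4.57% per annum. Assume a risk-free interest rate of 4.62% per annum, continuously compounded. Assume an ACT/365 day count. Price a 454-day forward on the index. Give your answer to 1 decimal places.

8,619.4

F = S·e^((r − q)T) = 8614.0 · e^((0.0462 − 0.0457) × 454/365)
= 8614.0 · e^0.000622 = 8614.0 × 1.000622
F = 8,619.4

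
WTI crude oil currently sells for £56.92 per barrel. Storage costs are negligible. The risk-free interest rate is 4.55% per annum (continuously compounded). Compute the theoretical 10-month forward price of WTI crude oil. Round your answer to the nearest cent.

£59.12 per barrel

F = S·e^(rT) = 56.92 · e^(0.0455 × 10/12) = 56.92 · e^0.037917
= 56.92 × 1.038645 = £59.12 per barrel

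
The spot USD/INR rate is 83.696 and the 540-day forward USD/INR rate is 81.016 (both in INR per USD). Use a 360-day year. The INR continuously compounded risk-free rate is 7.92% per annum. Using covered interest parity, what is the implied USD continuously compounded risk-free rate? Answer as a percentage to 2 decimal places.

10.09%

F = S·e^((r_INR − r_USD)T) ⇒ r_USD = r_INR − ln(F/S)/T
ln(81.016/83.696) = -0.032545; /(540/360) = -0.021697
r_USD = 0.0792 + 0.021697 = 0.100897
r_USD = 10.09%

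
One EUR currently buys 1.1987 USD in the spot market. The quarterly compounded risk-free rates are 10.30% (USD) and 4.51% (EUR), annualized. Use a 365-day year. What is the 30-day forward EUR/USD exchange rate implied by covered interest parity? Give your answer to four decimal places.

1.2043

By covered interest parity, F = S · (1+r_USD/4)^(4T) / (1+r_EUR/4)^(4T)
= 1.1987 × 1.008394 / 1.003693 = 1.1987 × 1.004684
F = 1.2043 USD per EUR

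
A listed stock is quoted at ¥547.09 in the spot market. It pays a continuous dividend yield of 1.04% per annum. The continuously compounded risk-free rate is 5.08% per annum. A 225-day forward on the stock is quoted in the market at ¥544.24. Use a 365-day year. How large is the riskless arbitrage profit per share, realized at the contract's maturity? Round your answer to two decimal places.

Fair forward: F* = S·e^(carry·T), with carry = (r − q) = 0.0508 − 0.0104 = 0.0404
F* = 547.09 · e^(0.0404 × 225/365) = 547.09 · e^0.024904 = 547.09 × 1.025217 = ¥560.8860
Market ¥544.24 < fair ¥560.8860: forward underpriced → reverse cash-and-carry (short spot, go long the forward).
At maturity, profit = |F_mkt − F*| = |544.24 − 560.8860| = ¥16.65 per share

¥16.65 per share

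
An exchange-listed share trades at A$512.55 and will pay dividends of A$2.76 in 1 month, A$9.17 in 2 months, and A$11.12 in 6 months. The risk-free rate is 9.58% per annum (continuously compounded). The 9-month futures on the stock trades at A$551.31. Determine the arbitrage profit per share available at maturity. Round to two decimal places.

PV(dividends) I = 2.76·e^(−0.0958·1/12) + 9.17·e^(−0.0958·2/12) + 11.12·e^(−0.0958·6/12) = 22.3627
Fair futures F* = (S − I)·e^(rT) = (512.55 − 22.3627)·e^0.071850 = 490.1873 × 1.074494 = 526.7033
Market A$551.31 > fair 526.7033: forward overpriced → cash-and-carry (borrow at r, buy the stock and collect the dividends, short the forward).
Profit at T = |F_mkt − F*| = |551.31 − 526.7033| = A$24.61 per share

A$24.61 per share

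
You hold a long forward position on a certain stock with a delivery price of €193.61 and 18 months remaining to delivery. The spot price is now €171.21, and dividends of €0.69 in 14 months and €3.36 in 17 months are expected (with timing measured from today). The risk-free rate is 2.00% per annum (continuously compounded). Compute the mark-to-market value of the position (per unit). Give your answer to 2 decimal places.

-€20.62

PV(remaining dividends) I = 0.69·e^(−0.0200·14/12) + 3.36·e^(−0.0200·17/12) = 3.9402
Current forward F = (S − I)·e^(rT) = (171.21 − 3.9402)·e^(0.0200·18/12) = 167.2698 × 1.030455 = 172.3640
Value (long) = (F − K)·e^(−rT) = (172.3640 − 193.61) × 0.970446 = -20.6181
Value = -€20.62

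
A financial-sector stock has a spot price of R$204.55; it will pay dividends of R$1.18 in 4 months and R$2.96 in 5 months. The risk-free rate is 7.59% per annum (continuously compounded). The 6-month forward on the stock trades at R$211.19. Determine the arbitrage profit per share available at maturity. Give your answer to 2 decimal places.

PV(dividends) I = 1.18·e^(−0.0759·4/12) + 2.96·e^(−0.0759·5/12) = 4.0184
Fair forward F* = (S − I)·e^(rT) = (204.55 − 4.0184)·e^0.037950 = 200.5316 × 1.038679 = 208.2880
Market R$211.19 > fair 208.2880: forward overpriced → cash-and-carry (borrow at r, buy the stock and collect the dividends, short the forward).
Profit at T = |F_mkt − F*| = |211.19 − 208.2880| = R$2.90 per share

R$2.90 per share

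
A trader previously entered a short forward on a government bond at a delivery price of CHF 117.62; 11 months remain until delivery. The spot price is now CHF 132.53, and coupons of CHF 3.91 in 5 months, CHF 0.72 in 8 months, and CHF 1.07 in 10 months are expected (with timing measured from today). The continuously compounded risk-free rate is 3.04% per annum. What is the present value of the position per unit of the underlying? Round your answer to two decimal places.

-CHF 12.53

PV(remaining coupons) I = 3.91·e^(−0.0304·5/12) + 0.72·e^(−0.0304·8/12) + 1.07·e^(−0.0304·10/12) = 5.6096
Current forward F = (S − I)·e^(rT) = (132.53 − 5.6096)·e^(0.0304·11/12) = 126.9204 × 1.028259 = 130.5070
Value (long) = (F − K)·e^(−rT) = (130.5070 − 117.62) × 0.972518 = 12.5328
Short position value = −(long value) = -CHF 12.53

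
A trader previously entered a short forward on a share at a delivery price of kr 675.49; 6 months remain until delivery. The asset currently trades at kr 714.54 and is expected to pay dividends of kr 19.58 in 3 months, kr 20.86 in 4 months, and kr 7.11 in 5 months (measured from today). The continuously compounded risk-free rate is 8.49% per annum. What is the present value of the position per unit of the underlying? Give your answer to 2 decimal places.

-kr 20.81

PV(remaining dividends) I = 19.58·e^(−0.0849·3/12) + 20.86·e^(−0.0849·4/12) + 7.11·e^(−0.0849·5/12) = 46.3096
Current forward F = (S − I)·e^(rT) = (714.54 − 46.3096)·e^(0.0849·6/12) = 668.2304 × 1.043364 = 697.2075
Value (long) = (F − K)·e^(−rT) = (697.2075 − 675.49) × 0.958438 = 20.8149
Short position value = −(long value) = -kr 20.81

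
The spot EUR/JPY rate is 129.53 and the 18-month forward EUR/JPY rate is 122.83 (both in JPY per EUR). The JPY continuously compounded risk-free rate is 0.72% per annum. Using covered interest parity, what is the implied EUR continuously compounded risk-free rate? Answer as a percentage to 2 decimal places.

4.26%

F = S·e^((r_JPY − r_EUR)T) ⇒ r_EUR = r_JPY − ln(F/S)/T
ln(122.83/129.53) = -0.053111; /(18/12) = -0.035407
r_EUR = 0.0072 + 0.035407 = 0.042607
r_EUR = 4.26%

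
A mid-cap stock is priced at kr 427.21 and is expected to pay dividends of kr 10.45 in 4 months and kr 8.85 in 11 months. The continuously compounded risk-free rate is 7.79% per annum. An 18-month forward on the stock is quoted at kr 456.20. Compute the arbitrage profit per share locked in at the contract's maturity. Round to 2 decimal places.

PV(dividends) I = 10.45·e^(−0.0779·4/12) + 8.85·e^(−0.0779·11/12) = 18.4222
Fair forward F* = (S − I)·e^(rT) = (427.21 − 18.4222)·e^0.116850 = 408.7878 × 1.123951 = 459.4575
Market kr 456.20 < fair 459.4575: forward underpriced → reverse cash-and-carry (short the stock, invest proceeds at r, pay the dividends, go long the forward).
Profit at T = |F_mkt − F*| = |456.20 − 459.4575| = kr 3.26 per share

kr 3.26 per share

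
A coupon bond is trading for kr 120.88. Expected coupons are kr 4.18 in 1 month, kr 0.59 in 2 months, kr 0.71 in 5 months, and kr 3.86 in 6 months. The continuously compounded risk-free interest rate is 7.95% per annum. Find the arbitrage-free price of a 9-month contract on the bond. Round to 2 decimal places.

kr 118.61

PV(coupons) I = 4.18·e^(−0.0795·1/12) + 0.59·e^(−0.0795·2/12) + 0.71·e^(−0.0795·5/12) + 3.86·e^(−0.0795·6/12)
I = 4.1524 + 0.5822 + 0.6869 + 3.7096 = 9.1311
F = (S − I)·e^(rT) = (120.88 − 9.1311) · e^(0.0795·9/12)
= 111.7489 · e^0.059625 = 111.7489 × 1.061438 = kr 118.61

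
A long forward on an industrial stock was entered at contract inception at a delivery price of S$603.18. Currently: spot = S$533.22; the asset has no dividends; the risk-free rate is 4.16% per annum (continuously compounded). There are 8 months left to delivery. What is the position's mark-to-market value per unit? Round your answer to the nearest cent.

Current fair forward for the remaining 8 months: F = S·e^(r·T), r = 0.0416
F = 533.22 · e^(0.0416 × 8/12) = 533.22 × 1.028121 = 548.2147
Value of long forward = (F − K)·e^(−rT) = (548.2147 − 603.18) · e^(−0.0416·8/12)
= -54.9653 × 0.972648 = -53.46

-S$53.46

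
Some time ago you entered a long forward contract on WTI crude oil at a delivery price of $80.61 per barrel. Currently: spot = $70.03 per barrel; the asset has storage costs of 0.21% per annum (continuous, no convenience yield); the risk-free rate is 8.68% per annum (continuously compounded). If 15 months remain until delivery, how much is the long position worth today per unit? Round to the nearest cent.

Current fair forward for the remaining 15 months: F = S·e^((r + u)·T), (r + u) = 0.0868 + 0.0021 = 0.0889
F = 70.03 · e^(0.0889 × 15/12) = 70.03 × 1.117535 = 78.2610
Value of long forward = (F − K)·e^(−rT) = (78.2610 − 80.61) · e^(−0.0868·15/12)
= -2.3490 × 0.897179 = -2.11

-$2.11 per barrel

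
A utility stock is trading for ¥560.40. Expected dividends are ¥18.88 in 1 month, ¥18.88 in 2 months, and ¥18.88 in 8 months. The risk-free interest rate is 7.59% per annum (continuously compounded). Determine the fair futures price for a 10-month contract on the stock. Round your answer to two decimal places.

¥538.02

PV(dividends) I = 18.88·e^(−0.0759·1/12) + 18.88·e^(−0.0759·2/12) + 18.88·e^(−0.0759·8/12)
I = 18.7610 + 18.6427 + 17.9484 = 55.3521
F = (S − I)·e^(rT) = (560.40 − 55.3521) · e^(0.0759·10/12)
= 505.0479 · e^0.063250 = 505.0479 × 1.065293 = ¥538.02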